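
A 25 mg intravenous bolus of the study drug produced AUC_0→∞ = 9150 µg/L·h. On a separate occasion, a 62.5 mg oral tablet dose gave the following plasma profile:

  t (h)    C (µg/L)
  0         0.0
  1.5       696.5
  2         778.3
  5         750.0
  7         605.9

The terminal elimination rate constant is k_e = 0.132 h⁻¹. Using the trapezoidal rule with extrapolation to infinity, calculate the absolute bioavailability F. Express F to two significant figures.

F = 0.40

Trapezoidal AUC_0→7 (oral tablet):
  [0→1.5]: (0.0+696.5)/2 × 1.5 = 522.375
  [1.5→2]: (696.5+778.3)/2 × 0.5 = 368.7
  [2→5]: (778.3+750.0)/2 × 3 = 2292.45
  [5→7]: (750.0+605.9)/2 × 2 = 1355.9
  Sum = 4539.425 µg/L·h
Tail: C_last/k_e = 605.9/0.132 = 4590.152
AUC_0→∞ (oral tablet) = 4539.425 + 4590.152 = 9129.577 µg/L·h
F = (AUC_ev/D_ev)/(AUC_iv/D_iv) = (9129.577/62.5)/(9150/25) = 146.073/366 = 0.3991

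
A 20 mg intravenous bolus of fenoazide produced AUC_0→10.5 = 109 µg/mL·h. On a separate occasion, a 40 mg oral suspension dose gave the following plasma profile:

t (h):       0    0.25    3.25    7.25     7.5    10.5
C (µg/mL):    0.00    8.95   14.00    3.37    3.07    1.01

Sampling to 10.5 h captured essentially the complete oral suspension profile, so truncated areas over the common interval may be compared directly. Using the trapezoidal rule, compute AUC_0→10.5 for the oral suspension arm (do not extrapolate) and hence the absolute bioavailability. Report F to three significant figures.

F = 0.354

Trapezoidal AUC_0→10.5 (oral suspension):
  [0→0.25]: (0.00+8.95)/2 × 0.25 = 1.11875
  [0.25→3.25]: (8.95+14.00)/2 × 3 = 34.425
  [3.25→7.25]: (14.00+3.37)/2 × 4 = 34.74
  [7.25→7.5]: (3.37+3.07)/2 × 0.25 = 0.805
  [7.5→10.5]: (3.07+1.01)/2 × 3 = 6.12
  Sum = 77.20875 µg/mL·h
F = (AUC_ev/D_ev)/(AUC_iv/D_iv) = (77.20875/40)/(109/20) = 1.93022/5.45 = 0.3542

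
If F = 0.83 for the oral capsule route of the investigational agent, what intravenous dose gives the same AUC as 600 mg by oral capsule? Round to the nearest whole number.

D_iv = 498 mg

Systemic exposure from an extravascular dose = F × D_ev, so the equivalent IV dose is F × D_ev.
D_iv = F × D_ev = 0.83 × 600 = 498 mg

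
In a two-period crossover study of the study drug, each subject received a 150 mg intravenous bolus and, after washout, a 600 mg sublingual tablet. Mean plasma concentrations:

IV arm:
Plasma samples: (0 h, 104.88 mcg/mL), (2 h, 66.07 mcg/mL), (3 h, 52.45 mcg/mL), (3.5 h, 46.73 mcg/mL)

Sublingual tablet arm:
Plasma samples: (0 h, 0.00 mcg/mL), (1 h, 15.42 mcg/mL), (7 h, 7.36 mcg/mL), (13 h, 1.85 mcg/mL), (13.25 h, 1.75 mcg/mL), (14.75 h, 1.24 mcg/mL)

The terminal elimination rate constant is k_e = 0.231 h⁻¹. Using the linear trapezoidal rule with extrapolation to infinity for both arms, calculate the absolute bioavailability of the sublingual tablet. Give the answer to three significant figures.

F = 0.0611

Trapezoidal AUC_0→3.5 (IV):
  [0→2]: (104.88+66.07)/2 × 2 = 170.95
  [2→3]: (66.07+52.45)/2 × 1 = 59.26
  [3→3.5]: (52.45+46.73)/2 × 0.5 = 24.795
  Sum = 255.005 mcg/mL·h
IV tail: 46.73/0.231 = 202.294; AUC_iv,0→∞ = 255.005 + 202.294 = 457.299 mcg/mL·h
Trapezoidal AUC_0→14.75 (sublingual tablet):
  [0→1]: (0.00+15.42)/2 × 1 = 7.71
  [1→7]: (15.42+7.36)/2 × 6 = 68.34
  [7→13]: (7.36+1.85)/2 × 6 = 27.63
  [13→13.25]: (1.85+1.75)/2 × 0.25 = 0.45
  [13.25→14.75]: (1.75+1.24)/2 × 1.5 = 2.2425
  Sum = 106.3725 mcg/mL·h
sublingual tablet tail: 1.24/0.231 = 5.368; AUC_ev,0→∞ = 106.3725 + 5.368 = 111.7405 mcg/mL·h
F = (AUC_ev/D_ev)/(AUC_iv/D_iv) = (111.7405/600)/(457.299/150) = 0.186234/3.04866 = 0.0611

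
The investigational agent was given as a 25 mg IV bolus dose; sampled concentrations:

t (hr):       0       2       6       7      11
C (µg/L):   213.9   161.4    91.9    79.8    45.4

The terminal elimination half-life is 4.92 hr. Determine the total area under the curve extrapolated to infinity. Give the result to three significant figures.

Trapezoidal AUC_0→11:
  [0→2]: (213.9+161.4)/2 × 2 = 375.3
  [2→6]: (161.4+91.9)/2 × 4 = 506.6
  [6→7]: (91.9+79.8)/2 × 1 = 85.85
  [7→11]: (79.8+45.4)/2 × 4 = 250.4
  Sum = 1218.15 µg/L·hr
k_e = ln2 / t½ = 0.693147 / 4.92 = 0.1409 hr^-1
Extrapolated tail: C_last / k_e = 45.4 / 0.1409 = 322.214
AUC_0→∞ = 1218.15 + 322.214 = 1540.364 µg/L·hr

AUC = 1540 µg/L·hr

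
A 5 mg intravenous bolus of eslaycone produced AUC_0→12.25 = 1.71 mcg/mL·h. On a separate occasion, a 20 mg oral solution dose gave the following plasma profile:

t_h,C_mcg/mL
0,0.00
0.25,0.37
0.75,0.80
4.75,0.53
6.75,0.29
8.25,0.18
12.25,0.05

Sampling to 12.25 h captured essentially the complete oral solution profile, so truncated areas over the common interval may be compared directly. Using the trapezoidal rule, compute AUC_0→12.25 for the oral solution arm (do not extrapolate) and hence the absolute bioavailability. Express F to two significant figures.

Trapezoidal AUC_0→12.25 (oral solution):
  [0→0.25]: (0.00+0.37)/2 × 0.25 = 0.04625
  [0.25→0.75]: (0.37+0.80)/2 × 0.5 = 0.2925
  [0.75→4.75]: (0.80+0.53)/2 × 4 = 2.66
  [4.75→6.75]: (0.53+0.29)/2 × 2 = 0.82
  [6.75→8.25]: (0.29+0.18)/2 × 1.5 = 0.3525
  [8.25→12.25]: (0.18+0.05)/2 × 4 = 0.46
  Sum = 4.63125 mcg/mL·h
F = (AUC_ev/D_ev)/(AUC_iv/D_iv) = (4.63125/20)/(1.71/5) = 0.2315625/0.342 = 0.6771

F = 0.68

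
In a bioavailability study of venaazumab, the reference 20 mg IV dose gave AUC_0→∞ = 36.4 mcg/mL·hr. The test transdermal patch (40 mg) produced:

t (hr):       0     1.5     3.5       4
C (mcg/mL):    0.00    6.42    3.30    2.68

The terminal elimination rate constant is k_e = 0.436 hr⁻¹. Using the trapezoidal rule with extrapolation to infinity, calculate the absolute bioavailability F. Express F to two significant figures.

F = 0.30

Trapezoidal AUC_0→4 (transdermal patch):
  [0→1.5]: (0.00+6.42)/2 × 1.5 = 4.815
  [1.5→3.5]: (6.42+3.30)/2 × 2 = 9.72
  [3.5→4]: (3.30+2.68)/2 × 0.5 = 1.495
  Sum = 16.03 mcg/mL·hr
Tail: C_last/k_e = 2.68/0.436 = 6.147
AUC_0→∞ (transdermal patch) = 16.03 + 6.147 = 22.177 mcg/mL·hr
F = (AUC_ev/D_ev)/(AUC_iv/D_iv) = (22.177/40)/(36.4/20) = 0.554425/1.82 = 0.3046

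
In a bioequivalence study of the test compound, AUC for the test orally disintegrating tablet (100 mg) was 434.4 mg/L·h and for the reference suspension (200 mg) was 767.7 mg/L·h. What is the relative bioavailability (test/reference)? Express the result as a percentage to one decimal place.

F_rel = (AUC_test/D_test) / (AUC_ref/D_ref)
      = (434.4/100) / (767.7/200)
      = 4.344 / 3.8385 = 1.1317 = 113.17%

F_rel = 113.2%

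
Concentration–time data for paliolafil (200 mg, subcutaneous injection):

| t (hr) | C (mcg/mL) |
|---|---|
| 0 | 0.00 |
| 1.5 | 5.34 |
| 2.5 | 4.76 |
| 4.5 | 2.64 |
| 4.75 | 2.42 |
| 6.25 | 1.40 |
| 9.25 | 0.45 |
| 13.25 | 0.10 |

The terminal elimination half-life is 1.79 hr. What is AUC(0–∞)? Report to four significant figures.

Trapezoidal AUC_0→13.25:
  [0→1.5]: (0.00+5.34)/2 × 1.5 = 4.005
  [1.5→2.5]: (5.34+4.76)/2 × 1 = 5.05
  [2.5→4.5]: (4.76+2.64)/2 × 2 = 7.4
  [4.5→4.75]: (2.64+2.42)/2 × 0.25 = 0.6325
  [4.75→6.25]: (2.42+1.40)/2 × 1.5 = 2.865
  [6.25→9.25]: (1.40+0.45)/2 × 3 = 2.775
  [9.25→13.25]: (0.45+0.10)/2 × 4 = 1.1
  Sum = 23.8275 mcg/mL·hr
k_e = ln2 / t½ = 0.693147 / 1.79 = 0.3872 hr^-1
Extrapolated tail: C_last / k_e = 0.10 / 0.3872 = 0.258
AUC_0→∞ = 23.8275 + 0.258 = 24.0855 mcg/mL·hr

AUC = 24.09 mcg/mL·hr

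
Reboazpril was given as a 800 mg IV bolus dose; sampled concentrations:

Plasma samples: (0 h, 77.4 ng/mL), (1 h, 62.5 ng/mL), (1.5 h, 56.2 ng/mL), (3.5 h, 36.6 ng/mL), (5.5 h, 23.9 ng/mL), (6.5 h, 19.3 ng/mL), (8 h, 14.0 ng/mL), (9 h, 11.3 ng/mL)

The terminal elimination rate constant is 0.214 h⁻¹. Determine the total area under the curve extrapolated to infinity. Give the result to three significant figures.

AUC = 365 ng/mL·h

Trapezoidal AUC_0→9:
  [0→1]: (77.4+62.5)/2 × 1 = 69.95
  [1→1.5]: (62.5+56.2)/2 × 0.5 = 29.675
  [1.5→3.5]: (56.2+36.6)/2 × 2 = 92.8
  [3.5→5.5]: (36.6+23.9)/2 × 2 = 60.5
  [5.5→6.5]: (23.9+19.3)/2 × 1 = 21.6
  [6.5→8]: (19.3+14.0)/2 × 1.5 = 24.975
  [8→9]: (14.0+11.3)/2 × 1 = 12.65
  Sum = 312.15 ng/mL·h
Extrapolated tail: C_last / k_e = 11.3 / 0.214 = 52.804
AUC_0→∞ = 312.15 + 52.804 = 364.954 ng/mL·h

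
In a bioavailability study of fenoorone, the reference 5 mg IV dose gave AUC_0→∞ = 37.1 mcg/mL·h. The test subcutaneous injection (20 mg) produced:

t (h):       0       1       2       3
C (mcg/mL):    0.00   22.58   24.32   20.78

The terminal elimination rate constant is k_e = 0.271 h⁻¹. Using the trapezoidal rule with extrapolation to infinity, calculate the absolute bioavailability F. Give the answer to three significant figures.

Trapezoidal AUC_0→3 (subcutaneous injection):
  [0→1]: (0.00+22.58)/2 × 1 = 11.29
  [1→2]: (22.58+24.32)/2 × 1 = 23.45
  [2→3]: (24.32+20.78)/2 × 1 = 22.55
  Sum = 57.29 mcg/mL·h
Tail: C_last/k_e = 20.78/0.271 = 76.679
AUC_0→∞ (subcutaneous injection) = 57.29 + 76.679 = 133.969 mcg/mL·h
F = (AUC_ev/D_ev)/(AUC_iv/D_iv) = (133.969/20)/(37.1/5) = 6.69845/7.42 = 0.9028

F = 0.903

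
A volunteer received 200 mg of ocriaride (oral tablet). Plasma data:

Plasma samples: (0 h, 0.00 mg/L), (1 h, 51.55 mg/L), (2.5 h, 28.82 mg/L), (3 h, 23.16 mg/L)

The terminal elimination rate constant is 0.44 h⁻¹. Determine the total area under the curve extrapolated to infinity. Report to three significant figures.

AUC = 152 mg/L·h

Trapezoidal AUC_0→3:
  [0→1]: (0.00+51.55)/2 × 1 = 25.775
  [1→2.5]: (51.55+28.82)/2 × 1.5 = 60.2775
  [2.5→3]: (28.82+23.16)/2 × 0.5 = 12.995
  Sum = 99.0475 mg/L·h
Extrapolated tail: C_last / k_e = 23.16 / 0.44 = 52.636
AUC_0→∞ = 99.0475 + 52.636 = 151.6835 mg/L·h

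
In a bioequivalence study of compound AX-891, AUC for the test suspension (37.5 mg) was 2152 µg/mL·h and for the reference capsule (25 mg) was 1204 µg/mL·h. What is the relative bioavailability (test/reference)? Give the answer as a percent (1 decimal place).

F_rel = 119.2%

F_rel = (AUC_test/D_test) / (AUC_ref/D_ref)
      = (2152/37.5) / (1204/25)
      = 57.3867 / 48.16 = 1.1916 = 119.16%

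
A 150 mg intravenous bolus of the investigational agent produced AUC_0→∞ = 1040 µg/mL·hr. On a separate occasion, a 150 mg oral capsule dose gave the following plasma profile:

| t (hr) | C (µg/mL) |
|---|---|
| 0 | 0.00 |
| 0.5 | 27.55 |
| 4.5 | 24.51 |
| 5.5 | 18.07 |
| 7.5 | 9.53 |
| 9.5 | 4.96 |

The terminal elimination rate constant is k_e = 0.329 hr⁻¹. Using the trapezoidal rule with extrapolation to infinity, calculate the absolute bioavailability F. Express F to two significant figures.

F = 0.18

Trapezoidal AUC_0→9.5 (oral capsule):
  [0→0.5]: (0.00+27.55)/2 × 0.5 = 6.8875
  [0.5→4.5]: (27.55+24.51)/2 × 4 = 104.12
  [4.5→5.5]: (24.51+18.07)/2 × 1 = 21.29
  [5.5→7.5]: (18.07+9.53)/2 × 2 = 27.6
  [7.5→9.5]: (9.53+4.96)/2 × 2 = 14.49
  Sum = 174.3875 µg/mL·hr
Tail: C_last/k_e = 4.96/0.329 = 15.076
AUC_0→∞ (oral capsule) = 174.3875 + 15.076 = 189.4635 µg/mL·hr
F = (AUC_ev/D_ev)/(AUC_iv/D_iv) = (189.4635/150)/(1040/150) = 1.26309/6.93333 = 0.1822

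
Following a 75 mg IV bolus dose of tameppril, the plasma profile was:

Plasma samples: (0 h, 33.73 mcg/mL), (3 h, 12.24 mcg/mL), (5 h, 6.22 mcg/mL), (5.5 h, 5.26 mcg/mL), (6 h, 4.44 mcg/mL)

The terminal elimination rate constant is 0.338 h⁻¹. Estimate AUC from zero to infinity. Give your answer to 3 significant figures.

Trapezoidal AUC_0→6:
  [0→3]: (33.73+12.24)/2 × 3 = 68.955
  [3→5]: (12.24+6.22)/2 × 2 = 18.46
  [5→5.5]: (6.22+5.26)/2 × 0.5 = 2.87
  [5.5→6]: (5.26+4.44)/2 × 0.5 = 2.425
  Sum = 92.71 mcg/mL·h
Extrapolated tail: C_last / k_e = 4.44 / 0.338 = 13.136
AUC_0→∞ = 92.71 + 13.136 = 105.846 mcg/mL·h

AUC = 106 mcg/mL·h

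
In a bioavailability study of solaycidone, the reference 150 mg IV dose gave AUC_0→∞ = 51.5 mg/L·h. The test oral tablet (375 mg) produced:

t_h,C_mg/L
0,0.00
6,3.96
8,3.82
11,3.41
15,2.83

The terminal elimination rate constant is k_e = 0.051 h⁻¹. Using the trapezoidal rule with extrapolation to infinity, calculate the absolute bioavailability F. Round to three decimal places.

Trapezoidal AUC_0→15 (oral tablet):
  [0→6]: (0.00+3.96)/2 × 6 = 11.88
  [6→8]: (3.96+3.82)/2 × 2 = 7.78
  [8→11]: (3.82+3.41)/2 × 3 = 10.845
  [11→15]: (3.41+2.83)/2 × 4 = 12.48
  Sum = 42.985 mg/L·h
Tail: C_last/k_e = 2.83/0.051 = 55.490
AUC_0→∞ (oral tablet) = 42.985 + 55.490 = 98.475 mg/L·h
F = (AUC_ev/D_ev)/(AUC_iv/D_iv) = (98.475/375)/(51.5/150) = 0.2626/0.343333 = 0.7649

F = 0.765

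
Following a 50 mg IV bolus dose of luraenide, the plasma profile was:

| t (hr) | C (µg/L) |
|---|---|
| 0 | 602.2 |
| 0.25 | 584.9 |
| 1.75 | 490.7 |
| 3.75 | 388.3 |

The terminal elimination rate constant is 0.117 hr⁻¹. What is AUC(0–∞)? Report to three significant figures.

AUC = 5150 µg/L·hr

Trapezoidal AUC_0→3.75:
  [0→0.25]: (602.2+584.9)/2 × 0.25 = 148.3875
  [0.25→1.75]: (584.9+490.7)/2 × 1.5 = 806.7
  [1.75→3.75]: (490.7+388.3)/2 × 2 = 879.0
  Sum = 1834.0875 µg/L·hr
Extrapolated tail: C_last / k_e = 388.3 / 0.117 = 3318.803
AUC_0→∞ = 1834.0875 + 3318.803 = 5152.8905 µg/L·hr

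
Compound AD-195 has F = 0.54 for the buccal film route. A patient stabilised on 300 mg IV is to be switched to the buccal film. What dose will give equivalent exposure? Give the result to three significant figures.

For equal systemic exposure: F × D_ev = D_iv
D_ev = D_iv / F = 300 / 0.54 = 555.556 mg

D_buccal = 556 mg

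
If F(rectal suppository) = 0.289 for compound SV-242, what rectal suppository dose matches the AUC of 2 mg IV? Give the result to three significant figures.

For equal systemic exposure: F × D_ev = D_iv
D_ev = D_iv / F = 2 / 0.289 = 6.92042 mg

D_rectal = 6.92 mg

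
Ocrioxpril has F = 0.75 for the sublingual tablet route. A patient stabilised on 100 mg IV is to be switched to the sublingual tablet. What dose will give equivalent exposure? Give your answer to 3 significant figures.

D_sublingual = 133 mg

For equal systemic exposure: F × D_ev = D_iv
D_ev = D_iv / F = 100 / 0.75 = 133.333 mg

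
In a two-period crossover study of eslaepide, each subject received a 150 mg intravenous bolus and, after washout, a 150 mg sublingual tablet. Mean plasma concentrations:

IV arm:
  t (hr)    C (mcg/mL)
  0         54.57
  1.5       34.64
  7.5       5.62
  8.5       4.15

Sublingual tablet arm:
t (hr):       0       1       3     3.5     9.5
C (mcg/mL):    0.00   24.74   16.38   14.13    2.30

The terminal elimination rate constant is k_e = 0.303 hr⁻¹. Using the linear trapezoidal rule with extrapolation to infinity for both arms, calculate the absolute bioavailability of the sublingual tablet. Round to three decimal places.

Trapezoidal AUC_0→8.5 (IV):
  [0→1.5]: (54.57+34.64)/2 × 1.5 = 66.9075
  [1.5→7.5]: (34.64+5.62)/2 × 6 = 120.78
  [7.5→8.5]: (5.62+4.15)/2 × 1 = 4.885
  Sum = 192.5725 mcg/mL·hr
IV tail: 4.15/0.303 = 13.696; AUC_iv,0→∞ = 192.5725 + 13.696 = 206.2685 mcg/mL·hr
Trapezoidal AUC_0→9.5 (sublingual tablet):
  [0→1]: (0.00+24.74)/2 × 1 = 12.37
  [1→3]: (24.74+16.38)/2 × 2 = 41.12
  [3→3.5]: (16.38+14.13)/2 × 0.5 = 7.6275
  [3.5→9.5]: (14.13+2.30)/2 × 6 = 49.29
  Sum = 110.4075 mcg/mL·hr
sublingual tablet tail: 2.30/0.303 = 7.591; AUC_ev,0→∞ = 110.4075 + 7.591 = 117.9985 mcg/mL·hr
F = (AUC_ev/D_ev)/(AUC_iv/D_iv) = (117.9985/150)/(206.2685/150) = 0.786657/1.37512 = 0.5721

F = 0.572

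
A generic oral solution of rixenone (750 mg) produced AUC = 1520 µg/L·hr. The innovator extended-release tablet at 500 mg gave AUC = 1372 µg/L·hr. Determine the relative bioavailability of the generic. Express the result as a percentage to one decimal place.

F_rel = 73.9%

F_rel = (AUC_test/D_test) / (AUC_ref/D_ref)
      = (1520/750) / (1372/500)
      = 2.02667 / 2.744 = 0.7386 = 73.86%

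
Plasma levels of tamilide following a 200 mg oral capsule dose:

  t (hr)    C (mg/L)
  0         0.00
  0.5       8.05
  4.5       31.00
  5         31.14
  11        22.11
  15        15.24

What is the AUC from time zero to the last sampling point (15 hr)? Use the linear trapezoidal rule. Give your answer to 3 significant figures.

AUC = 330 mg/L·hr

Trapezoidal AUC_0→15:
  [0→0.5]: (0.00+8.05)/2 × 0.5 = 2.0125
  [0.5→4.5]: (8.05+31.00)/2 × 4 = 78.1
  [4.5→5]: (31.00+31.14)/2 × 0.5 = 15.535
  [5→11]: (31.14+22.11)/2 × 6 = 159.75
  [11→15]: (22.11+15.24)/2 × 4 = 74.7
  Sum = 330.0975 mg/L·hr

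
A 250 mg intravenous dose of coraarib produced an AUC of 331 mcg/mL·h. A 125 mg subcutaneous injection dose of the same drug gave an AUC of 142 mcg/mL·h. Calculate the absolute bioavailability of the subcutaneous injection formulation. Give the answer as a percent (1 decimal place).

F = (AUC_ev / D_ev) / (AUC_iv / D_iv)
  = (142/125) / (331/250)
  = 1.136 / 1.324 = 0.8580
  = 85.80%

F = 85.8%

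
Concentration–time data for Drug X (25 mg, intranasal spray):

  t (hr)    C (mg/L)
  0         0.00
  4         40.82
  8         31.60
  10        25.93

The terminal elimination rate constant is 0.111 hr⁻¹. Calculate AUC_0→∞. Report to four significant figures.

Trapezoidal AUC_0→10:
  [0→4]: (0.00+40.82)/2 × 4 = 81.64
  [4→8]: (40.82+31.60)/2 × 4 = 144.84
  [8→10]: (31.60+25.93)/2 × 2 = 57.53
  Sum = 284.01 mg/L·hr
Extrapolated tail: C_last / k_e = 25.93 / 0.111 = 233.604
AUC_0→∞ = 284.01 + 233.604 = 517.614 mg/L·hr

AUC = 517.6 mg/L·hr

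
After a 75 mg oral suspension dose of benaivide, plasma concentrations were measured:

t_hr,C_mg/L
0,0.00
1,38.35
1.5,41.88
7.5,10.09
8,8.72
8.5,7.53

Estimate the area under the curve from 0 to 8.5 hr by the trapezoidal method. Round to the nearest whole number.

AUC = 204 mg/L·hr

Trapezoidal AUC_0→8.5:
  [0→1]: (0.00+38.35)/2 × 1 = 19.175
  [1→1.5]: (38.35+41.88)/2 × 0.5 = 20.0575
  [1.5→7.5]: (41.88+10.09)/2 × 6 = 155.91
  [7.5→8]: (10.09+8.72)/2 × 0.5 = 4.7025
  [8→8.5]: (8.72+7.53)/2 × 0.5 = 4.0625
  Sum = 203.9075 mg/L·hr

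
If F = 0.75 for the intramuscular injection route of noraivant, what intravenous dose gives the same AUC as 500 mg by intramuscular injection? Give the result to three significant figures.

Systemic exposure from an extravascular dose = F × D_ev, so the equivalent IV dose is F × D_ev.
D_iv = F × D_ev = 0.75 × 500 = 375 mg

D_iv = 375 mg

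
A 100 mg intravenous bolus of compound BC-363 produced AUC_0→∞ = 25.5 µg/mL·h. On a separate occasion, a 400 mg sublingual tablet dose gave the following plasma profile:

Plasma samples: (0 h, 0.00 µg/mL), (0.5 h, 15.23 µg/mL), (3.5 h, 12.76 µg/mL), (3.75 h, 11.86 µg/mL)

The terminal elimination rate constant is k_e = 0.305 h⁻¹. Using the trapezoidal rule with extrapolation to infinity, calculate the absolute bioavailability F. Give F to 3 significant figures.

F = 0.860

Trapezoidal AUC_0→3.75 (sublingual tablet):
  [0→0.5]: (0.00+15.23)/2 × 0.5 = 3.8075
  [0.5→3.5]: (15.23+12.76)/2 × 3 = 41.985
  [3.5→3.75]: (12.76+11.86)/2 × 0.25 = 3.0775
  Sum = 48.87 µg/mL·h
Tail: C_last/k_e = 11.86/0.305 = 38.885
AUC_0→∞ (sublingual tablet) = 48.87 + 38.885 = 87.755 µg/mL·h
F = (AUC_ev/D_ev)/(AUC_iv/D_iv) = (87.755/400)/(25.5/100) = 0.2193875/0.255 = 0.8603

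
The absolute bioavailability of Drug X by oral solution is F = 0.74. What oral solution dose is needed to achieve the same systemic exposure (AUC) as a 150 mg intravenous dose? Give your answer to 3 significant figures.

For equal systemic exposure: F × D_ev = D_iv
D_ev = D_iv / F = 150 / 0.74 = 202.703 mg

D_oral = 203 mg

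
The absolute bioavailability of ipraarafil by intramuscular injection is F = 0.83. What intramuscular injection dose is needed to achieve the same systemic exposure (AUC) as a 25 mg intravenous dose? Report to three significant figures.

D_intramuscular = 30.1 mg

For equal systemic exposure: F × D_ev = D_iv
D_ev = D_iv / F = 25 / 0.83 = 30.1205 mg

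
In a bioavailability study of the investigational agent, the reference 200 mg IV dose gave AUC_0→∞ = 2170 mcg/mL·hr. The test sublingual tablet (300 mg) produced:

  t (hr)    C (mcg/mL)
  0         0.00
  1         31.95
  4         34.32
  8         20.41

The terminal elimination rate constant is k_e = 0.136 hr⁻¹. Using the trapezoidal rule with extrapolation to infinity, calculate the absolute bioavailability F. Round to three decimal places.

F = 0.115

Trapezoidal AUC_0→8 (sublingual tablet):
  [0→1]: (0.00+31.95)/2 × 1 = 15.975
  [1→4]: (31.95+34.32)/2 × 3 = 99.405
  [4→8]: (34.32+20.41)/2 × 4 = 109.46
  Sum = 224.84 mcg/mL·hr
Tail: C_last/k_e = 20.41/0.136 = 150.074
AUC_0→∞ (sublingual tablet) = 224.84 + 150.074 = 374.914 mcg/mL·hr
F = (AUC_ev/D_ev)/(AUC_iv/D_iv) = (374.914/300)/(2170/200) = 1.24971/10.85 = 0.1152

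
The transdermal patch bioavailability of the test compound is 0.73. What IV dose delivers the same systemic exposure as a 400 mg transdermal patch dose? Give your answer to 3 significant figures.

Systemic exposure from an extravascular dose = F × D_ev, so the equivalent IV dose is F × D_ev.
D_iv = F × D_ev = 0.73 × 400 = 292 mg

D_iv = 292 mg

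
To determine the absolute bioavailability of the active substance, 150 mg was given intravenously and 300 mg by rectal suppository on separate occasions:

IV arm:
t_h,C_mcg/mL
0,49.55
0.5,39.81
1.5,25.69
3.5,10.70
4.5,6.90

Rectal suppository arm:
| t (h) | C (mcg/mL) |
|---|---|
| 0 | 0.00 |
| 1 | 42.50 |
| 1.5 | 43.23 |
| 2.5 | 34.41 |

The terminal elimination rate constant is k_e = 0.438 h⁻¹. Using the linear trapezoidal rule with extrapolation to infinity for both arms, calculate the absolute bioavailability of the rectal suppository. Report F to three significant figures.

F = 0.690

Trapezoidal AUC_0→4.5 (IV):
  [0→0.5]: (49.55+39.81)/2 × 0.5 = 22.34
  [0.5→1.5]: (39.81+25.69)/2 × 1 = 32.75
  [1.5→3.5]: (25.69+10.70)/2 × 2 = 36.39
  [3.5→4.5]: (10.70+6.90)/2 × 1 = 8.8
  Sum = 100.28 mcg/mL·h
IV tail: 6.90/0.438 = 15.753; AUC_iv,0→∞ = 100.28 + 15.753 = 116.033 mcg/mL·h
Trapezoidal AUC_0→2.5 (rectal suppository):
  [0→1]: (0.00+42.50)/2 × 1 = 21.25
  [1→1.5]: (42.50+43.23)/2 × 0.5 = 21.4325
  [1.5→2.5]: (43.23+34.41)/2 × 1 = 38.82
  Sum = 81.5025 mcg/mL·h
rectal suppository tail: 34.41/0.438 = 78.562; AUC_ev,0→∞ = 81.5025 + 78.562 = 160.0645 mcg/mL·h
F = (AUC_ev/D_ev)/(AUC_iv/D_iv) = (160.0645/300)/(116.033/150) = 0.533548/0.773553 = 0.6897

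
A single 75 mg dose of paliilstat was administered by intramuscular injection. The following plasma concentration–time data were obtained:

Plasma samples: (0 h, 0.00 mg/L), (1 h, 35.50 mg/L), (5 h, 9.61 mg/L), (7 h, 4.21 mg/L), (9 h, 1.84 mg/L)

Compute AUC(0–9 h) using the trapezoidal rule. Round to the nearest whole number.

Trapezoidal AUC_0→9:
  [0→1]: (0.00+35.50)/2 × 1 = 17.75
  [1→5]: (35.50+9.61)/2 × 4 = 90.22
  [5→7]: (9.61+4.21)/2 × 2 = 13.82
  [7→9]: (4.21+1.84)/2 × 2 = 6.05
  Sum = 127.84 mg/L·h

AUC = 128 mg/L·h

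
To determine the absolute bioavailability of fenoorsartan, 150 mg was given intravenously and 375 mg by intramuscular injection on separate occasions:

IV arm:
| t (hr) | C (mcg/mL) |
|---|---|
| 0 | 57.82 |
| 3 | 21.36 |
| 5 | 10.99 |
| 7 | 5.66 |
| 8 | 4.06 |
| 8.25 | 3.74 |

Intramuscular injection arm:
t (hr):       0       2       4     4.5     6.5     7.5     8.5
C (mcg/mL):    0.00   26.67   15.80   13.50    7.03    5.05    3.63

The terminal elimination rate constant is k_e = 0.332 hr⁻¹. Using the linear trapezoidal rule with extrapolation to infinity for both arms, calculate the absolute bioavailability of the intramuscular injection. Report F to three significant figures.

F = 0.256

Trapezoidal AUC_0→8.25 (IV):
  [0→3]: (57.82+21.36)/2 × 3 = 118.77
  [3→5]: (21.36+10.99)/2 × 2 = 32.35
  [5→7]: (10.99+5.66)/2 × 2 = 16.65
  [7→8]: (5.66+4.06)/2 × 1 = 4.86
  [8→8.25]: (4.06+3.74)/2 × 0.25 = 0.975
  Sum = 173.605 mcg/mL·hr
IV tail: 3.74/0.332 = 11.265; AUC_iv,0→∞ = 173.605 + 11.265 = 184.87 mcg/mL·hr
Trapezoidal AUC_0→8.5 (intramuscular injection):
  [0→2]: (0.00+26.67)/2 × 2 = 26.67
  [2→4]: (26.67+15.80)/2 × 2 = 42.47
  [4→4.5]: (15.80+13.50)/2 × 0.5 = 7.325
  [4.5→6.5]: (13.50+7.03)/2 × 2 = 20.53
  [6.5→7.5]: (7.03+5.05)/2 × 1 = 6.04
  [7.5→8.5]: (5.05+3.63)/2 × 1 = 4.34
  Sum = 107.375 mcg/mL·hr
intramuscular injection tail: 3.63/0.332 = 10.934; AUC_ev,0→∞ = 107.375 + 10.934 = 118.309 mcg/mL·hr
F = (AUC_ev/D_ev)/(AUC_iv/D_iv) = (118.309/375)/(184.87/150) = 0.315491/1.23247 = 0.2560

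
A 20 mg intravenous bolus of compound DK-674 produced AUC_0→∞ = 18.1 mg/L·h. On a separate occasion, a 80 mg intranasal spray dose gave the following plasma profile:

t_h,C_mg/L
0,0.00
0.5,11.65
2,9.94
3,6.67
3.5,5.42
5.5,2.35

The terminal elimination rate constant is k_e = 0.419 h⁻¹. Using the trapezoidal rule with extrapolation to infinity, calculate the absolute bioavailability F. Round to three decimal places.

Trapezoidal AUC_0→5.5 (intranasal spray):
  [0→0.5]: (0.00+11.65)/2 × 0.5 = 2.9125
  [0.5→2]: (11.65+9.94)/2 × 1.5 = 16.1925
  [2→3]: (9.94+6.67)/2 × 1 = 8.305
  [3→3.5]: (6.67+5.42)/2 × 0.5 = 3.0225
  [3.5→5.5]: (5.42+2.35)/2 × 2 = 7.77
  Sum = 38.2025 mg/L·h
Tail: C_last/k_e = 2.35/0.419 = 5.609
AUC_0→∞ (intranasal spray) = 38.2025 + 5.609 = 43.8115 mg/L·h
F = (AUC_ev/D_ev)/(AUC_iv/D_iv) = (43.8115/80)/(18.1/20) = 0.54764375/0.905 = 0.6051

F = 0.605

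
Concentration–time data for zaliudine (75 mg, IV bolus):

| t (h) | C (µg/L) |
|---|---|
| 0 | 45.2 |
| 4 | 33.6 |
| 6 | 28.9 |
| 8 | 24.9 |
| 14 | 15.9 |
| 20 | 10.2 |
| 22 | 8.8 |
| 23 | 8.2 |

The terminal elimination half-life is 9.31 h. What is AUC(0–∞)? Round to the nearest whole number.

AUC = 612 µg/L·h

Trapezoidal AUC_0→23:
  [0→4]: (45.2+33.6)/2 × 4 = 157.6
  [4→6]: (33.6+28.9)/2 × 2 = 62.5
  [6→8]: (28.9+24.9)/2 × 2 = 53.8
  [8→14]: (24.9+15.9)/2 × 6 = 122.4
  [14→20]: (15.9+10.2)/2 × 6 = 78.3
  [20→22]: (10.2+8.8)/2 × 2 = 19.0
  [22→23]: (8.8+8.2)/2 × 1 = 8.5
  Sum = 502.1 µg/L·h
k_e = ln2 / t½ = 0.693147 / 9.31 = 0.0745 h^-1
Extrapolated tail: C_last / k_e = 8.2 / 0.0745 = 110.067
AUC_0→∞ = 502.1 + 110.067 = 612.167 µg/L·h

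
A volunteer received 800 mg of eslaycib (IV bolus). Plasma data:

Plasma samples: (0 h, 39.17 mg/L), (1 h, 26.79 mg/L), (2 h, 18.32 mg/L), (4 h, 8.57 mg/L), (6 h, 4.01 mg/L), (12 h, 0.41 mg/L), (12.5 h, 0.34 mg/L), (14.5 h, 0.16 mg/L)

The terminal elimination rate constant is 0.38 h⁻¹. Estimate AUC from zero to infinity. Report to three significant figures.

AUC = 109 mg/L·h

Trapezoidal AUC_0→14.5:
  [0→1]: (39.17+26.79)/2 × 1 = 32.98
  [1→2]: (26.79+18.32)/2 × 1 = 22.555
  [2→4]: (18.32+8.57)/2 × 2 = 26.89
  [4→6]: (8.57+4.01)/2 × 2 = 12.58
  [6→12]: (4.01+0.41)/2 × 6 = 13.26
  [12→12.5]: (0.41+0.34)/2 × 0.5 = 0.1875
  [12.5→14.5]: (0.34+0.16)/2 × 2 = 0.5
  Sum = 108.9525 mg/L·h
Extrapolated tail: C_last / k_e = 0.16 / 0.38 = 0.421
AUC_0→∞ = 108.9525 + 0.421 = 109.3735 mg/L·h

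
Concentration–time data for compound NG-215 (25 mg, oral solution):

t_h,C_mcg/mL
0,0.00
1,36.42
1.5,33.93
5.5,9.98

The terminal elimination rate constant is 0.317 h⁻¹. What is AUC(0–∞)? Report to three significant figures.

AUC = 155 mcg/mL·h

Trapezoidal AUC_0→5.5:
  [0→1]: (0.00+36.42)/2 × 1 = 18.21
  [1→1.5]: (36.42+33.93)/2 × 0.5 = 17.5875
  [1.5→5.5]: (33.93+9.98)/2 × 4 = 87.82
  Sum = 123.6175 mcg/mL·h
Extrapolated tail: C_last / k_e = 9.98 / 0.317 = 31.483
AUC_0→∞ = 123.6175 + 31.483 = 155.1005 mcg/mL·h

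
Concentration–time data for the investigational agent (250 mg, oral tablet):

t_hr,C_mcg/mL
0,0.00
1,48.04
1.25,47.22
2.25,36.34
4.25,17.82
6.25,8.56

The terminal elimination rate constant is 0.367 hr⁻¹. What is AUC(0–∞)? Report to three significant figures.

Trapezoidal AUC_0→6.25:
  [0→1]: (0.00+48.04)/2 × 1 = 24.02
  [1→1.25]: (48.04+47.22)/2 × 0.25 = 11.9075
  [1.25→2.25]: (47.22+36.34)/2 × 1 = 41.78
  [2.25→4.25]: (36.34+17.82)/2 × 2 = 54.16
  [4.25→6.25]: (17.82+8.56)/2 × 2 = 26.38
  Sum = 158.2475 mcg/mL·hr
Extrapolated tail: C_last / k_e = 8.56 / 0.367 = 23.324
AUC_0→∞ = 158.2475 + 23.324 = 181.5715 mcg/mL·hr

AUC = 182 mcg/mL·hr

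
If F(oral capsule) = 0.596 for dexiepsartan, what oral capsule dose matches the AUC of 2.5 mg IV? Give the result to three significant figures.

For equal systemic exposure: F × D_ev = D_iv
D_ev = D_iv / F = 2.5 / 0.596 = 4.19463 mg

D_oral = 4.19 mg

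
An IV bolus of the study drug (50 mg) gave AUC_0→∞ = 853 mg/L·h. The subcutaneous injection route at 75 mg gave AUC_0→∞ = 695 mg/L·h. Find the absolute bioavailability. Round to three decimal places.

F = (AUC_ev / D_ev) / (AUC_iv / D_iv)
  = (695/75) / (853/50)
  = 9.26667 / 17.06 = 0.5432

F = 0.543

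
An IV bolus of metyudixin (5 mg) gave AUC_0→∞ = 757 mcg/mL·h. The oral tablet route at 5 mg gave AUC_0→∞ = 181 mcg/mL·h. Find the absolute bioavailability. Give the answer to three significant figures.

F = 0.239

F = (AUC_ev / D_ev) / (AUC_iv / D_iv)
  = (181/5) / (757/5)
  = 36.2 / 151.4 = 0.2391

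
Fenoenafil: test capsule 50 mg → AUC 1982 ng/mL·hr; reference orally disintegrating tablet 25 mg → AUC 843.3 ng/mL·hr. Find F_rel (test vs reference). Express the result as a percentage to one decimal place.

F_rel = (AUC_test/D_test) / (AUC_ref/D_ref)
      = (1982/50) / (843.3/25)
      = 39.64 / 33.732 = 1.1751 = 117.51%

F_rel = 117.5%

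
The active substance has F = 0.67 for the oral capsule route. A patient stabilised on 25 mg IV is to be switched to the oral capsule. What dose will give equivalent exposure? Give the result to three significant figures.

For equal systemic exposure: F × D_ev = D_iv
D_ev = D_iv / F = 25 / 0.67 = 37.3134 mg

D_oral = 37.3 mg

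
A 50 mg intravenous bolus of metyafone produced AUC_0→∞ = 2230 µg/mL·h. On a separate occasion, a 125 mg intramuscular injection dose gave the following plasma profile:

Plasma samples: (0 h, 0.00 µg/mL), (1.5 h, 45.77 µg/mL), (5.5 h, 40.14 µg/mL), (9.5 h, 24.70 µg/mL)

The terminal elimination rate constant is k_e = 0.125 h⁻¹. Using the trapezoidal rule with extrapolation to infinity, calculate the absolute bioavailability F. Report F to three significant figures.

F = 0.0957

Trapezoidal AUC_0→9.5 (intramuscular injection):
  [0→1.5]: (0.00+45.77)/2 × 1.5 = 34.3275
  [1.5→5.5]: (45.77+40.14)/2 × 4 = 171.82
  [5.5→9.5]: (40.14+24.70)/2 × 4 = 129.68
  Sum = 335.8275 µg/mL·h
Tail: C_last/k_e = 24.70/0.125 = 197.600
AUC_0→∞ (intramuscular injection) = 335.8275 + 197.600 = 533.4275 µg/mL·h
F = (AUC_ev/D_ev)/(AUC_iv/D_iv) = (533.4275/125)/(2230/50) = 4.26742/44.6 = 0.0957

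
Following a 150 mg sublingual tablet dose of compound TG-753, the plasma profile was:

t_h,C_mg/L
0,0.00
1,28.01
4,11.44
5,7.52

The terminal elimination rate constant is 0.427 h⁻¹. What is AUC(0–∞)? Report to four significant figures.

Trapezoidal AUC_0→5:
  [0→1]: (0.00+28.01)/2 × 1 = 14.005
  [1→4]: (28.01+11.44)/2 × 3 = 59.175
  [4→5]: (11.44+7.52)/2 × 1 = 9.48
  Sum = 82.66 mg/L·h
Extrapolated tail: C_last / k_e = 7.52 / 0.427 = 17.611
AUC_0→∞ = 82.66 + 17.611 = 100.271 mg/L·h

AUC = 100.3 mg/L·h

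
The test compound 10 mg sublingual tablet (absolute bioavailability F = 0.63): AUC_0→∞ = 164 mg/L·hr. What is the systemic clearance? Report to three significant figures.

CL = F × Dose / AUC_0→∞
   = 0.63 × 10 / 164 = 0.0384146 L/hr

CL = 0.0384 L/hr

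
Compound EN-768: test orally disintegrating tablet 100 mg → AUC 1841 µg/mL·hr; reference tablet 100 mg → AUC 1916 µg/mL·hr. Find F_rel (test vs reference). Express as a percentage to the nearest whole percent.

F_rel = 96%

F_rel = (AUC_test/D_test) / (AUC_ref/D_ref)
      = (1841/100) / (1916/100)
      = 18.41 / 19.16 = 0.9609 = 96.09%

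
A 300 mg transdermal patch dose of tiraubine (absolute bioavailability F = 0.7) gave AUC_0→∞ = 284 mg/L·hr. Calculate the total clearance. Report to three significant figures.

CL = 0.739 L/hr

CL = F × Dose / AUC_0→∞
   = 0.7 × 300 / 284 = 0.739437 L/hr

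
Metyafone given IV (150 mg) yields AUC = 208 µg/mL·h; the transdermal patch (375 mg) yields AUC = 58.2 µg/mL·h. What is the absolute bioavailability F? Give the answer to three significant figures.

F = (AUC_ev / D_ev) / (AUC_iv / D_iv)
  = (58.2/375) / (208/150)
  = 0.1552 / 1.38667 = 0.1119

F = 0.112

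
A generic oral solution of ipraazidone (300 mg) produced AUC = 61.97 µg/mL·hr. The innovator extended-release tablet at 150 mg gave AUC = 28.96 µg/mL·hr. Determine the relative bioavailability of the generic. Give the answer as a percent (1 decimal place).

F_rel = 107.0%

F_rel = (AUC_test/D_test) / (AUC_ref/D_ref)
      = (61.97/300) / (28.96/150)
      = 0.206567 / 0.193067 = 1.0699 = 106.99%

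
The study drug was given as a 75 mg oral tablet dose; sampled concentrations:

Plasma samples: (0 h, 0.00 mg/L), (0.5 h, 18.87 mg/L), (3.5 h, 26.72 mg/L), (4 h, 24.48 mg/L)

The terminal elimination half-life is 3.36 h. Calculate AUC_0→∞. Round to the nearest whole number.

AUC = 205 mg/L·h

Trapezoidal AUC_0→4:
  [0→0.5]: (0.00+18.87)/2 × 0.5 = 4.7175
  [0.5→3.5]: (18.87+26.72)/2 × 3 = 68.385
  [3.5→4]: (26.72+24.48)/2 × 0.5 = 12.8
  Sum = 85.9025 mg/L·h
k_e = ln2 / t½ = 0.693147 / 3.36 = 0.2063 h^-1
Extrapolated tail: C_last / k_e = 24.48 / 0.2063 = 118.662
AUC_0→∞ = 85.9025 + 118.662 = 204.5645 mg/L·h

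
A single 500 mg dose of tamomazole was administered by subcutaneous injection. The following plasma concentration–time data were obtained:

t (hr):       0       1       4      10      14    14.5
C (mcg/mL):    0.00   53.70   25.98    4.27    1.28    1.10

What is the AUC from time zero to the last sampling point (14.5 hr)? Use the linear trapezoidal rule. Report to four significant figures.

Trapezoidal AUC_0→14.5:
  [0→1]: (0.00+53.70)/2 × 1 = 26.85
  [1→4]: (53.70+25.98)/2 × 3 = 119.52
  [4→10]: (25.98+4.27)/2 × 6 = 90.75
  [10→14]: (4.27+1.28)/2 × 4 = 11.1
  [14→14.5]: (1.28+1.10)/2 × 0.5 = 0.595
  Sum = 248.815 mcg/mL·hr

AUC = 248.8 mcg/mL·hr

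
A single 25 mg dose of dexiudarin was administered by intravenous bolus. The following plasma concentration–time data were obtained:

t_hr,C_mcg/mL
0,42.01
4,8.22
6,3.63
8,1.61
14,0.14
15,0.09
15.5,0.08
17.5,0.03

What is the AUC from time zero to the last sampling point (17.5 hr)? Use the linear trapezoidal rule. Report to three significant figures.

Trapezoidal AUC_0→17.5:
  [0→4]: (42.01+8.22)/2 × 4 = 100.46
  [4→6]: (8.22+3.63)/2 × 2 = 11.85
  [6→8]: (3.63+1.61)/2 × 2 = 5.24
  [8→14]: (1.61+0.14)/2 × 6 = 5.25
  [14→15]: (0.14+0.09)/2 × 1 = 0.115
  [15→15.5]: (0.09+0.08)/2 × 0.5 = 0.0425
  [15.5→17.5]: (0.08+0.03)/2 × 2 = 0.11
  Sum = 123.0675 mcg/mL·hr

AUC = 123 mcg/mL·hr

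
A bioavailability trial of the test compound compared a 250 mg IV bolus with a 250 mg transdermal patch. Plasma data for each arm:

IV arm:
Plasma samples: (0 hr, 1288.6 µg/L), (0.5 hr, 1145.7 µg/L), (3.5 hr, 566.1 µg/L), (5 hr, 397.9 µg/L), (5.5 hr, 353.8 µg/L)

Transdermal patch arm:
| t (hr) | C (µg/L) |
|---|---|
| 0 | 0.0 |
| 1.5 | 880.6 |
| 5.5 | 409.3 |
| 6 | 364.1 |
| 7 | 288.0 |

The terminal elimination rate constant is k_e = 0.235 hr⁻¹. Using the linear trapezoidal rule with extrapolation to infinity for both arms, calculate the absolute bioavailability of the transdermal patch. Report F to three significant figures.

Trapezoidal AUC_0→5.5 (IV):
  [0→0.5]: (1288.6+1145.7)/2 × 0.5 = 608.575
  [0.5→3.5]: (1145.7+566.1)/2 × 3 = 2567.7
  [3.5→5]: (566.1+397.9)/2 × 1.5 = 723.0
  [5→5.5]: (397.9+353.8)/2 × 0.5 = 187.925
  Sum = 4087.2 µg/L·hr
IV tail: 353.8/0.235 = 1505.532; AUC_iv,0→∞ = 4087.2 + 1505.532 = 5592.732 µg/L·hr
Trapezoidal AUC_0→7 (transdermal patch):
  [0→1.5]: (0.0+880.6)/2 × 1.5 = 660.45
  [1.5→5.5]: (880.6+409.3)/2 × 4 = 2579.8
  [5.5→6]: (409.3+364.1)/2 × 0.5 = 193.35
  [6→7]: (364.1+288.0)/2 × 1 = 326.05
  Sum = 3759.65 µg/L·hr
transdermal patch tail: 288.0/0.235 = 1225.532; AUC_ev,0→∞ = 3759.65 + 1225.532 = 4985.182 µg/L·hr
F = (AUC_ev/D_ev)/(AUC_iv/D_iv) = (4985.182/250)/(5592.732/250) = 19.940728/22.370928 = 0.8914

F = 0.891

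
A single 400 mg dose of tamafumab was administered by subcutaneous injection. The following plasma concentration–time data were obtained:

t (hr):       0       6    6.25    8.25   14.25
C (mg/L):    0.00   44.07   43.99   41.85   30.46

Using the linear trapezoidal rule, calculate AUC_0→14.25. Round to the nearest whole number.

AUC = 446 mg/L·hr

Trapezoidal AUC_0→14.25:
  [0→6]: (0.00+44.07)/2 × 6 = 132.21
  [6→6.25]: (44.07+43.99)/2 × 0.25 = 11.0075
  [6.25→8.25]: (43.99+41.85)/2 × 2 = 85.84
  [8.25→14.25]: (41.85+30.46)/2 × 6 = 216.93
  Sum = 445.9875 mg/L·hr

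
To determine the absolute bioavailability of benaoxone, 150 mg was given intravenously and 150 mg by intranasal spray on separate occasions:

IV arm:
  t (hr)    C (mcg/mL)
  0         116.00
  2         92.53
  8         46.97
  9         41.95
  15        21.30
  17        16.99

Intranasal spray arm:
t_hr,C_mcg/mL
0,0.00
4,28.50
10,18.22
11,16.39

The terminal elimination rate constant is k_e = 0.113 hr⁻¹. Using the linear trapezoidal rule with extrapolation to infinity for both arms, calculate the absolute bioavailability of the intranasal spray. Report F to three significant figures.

F = 0.342

Trapezoidal AUC_0→17 (IV):
  [0→2]: (116.00+92.53)/2 × 2 = 208.53
  [2→8]: (92.53+46.97)/2 × 6 = 418.5
  [8→9]: (46.97+41.95)/2 × 1 = 44.46
  [9→15]: (41.95+21.30)/2 × 6 = 189.75
  [15→17]: (21.30+16.99)/2 × 2 = 38.29
  Sum = 899.53 mcg/mL·hr
IV tail: 16.99/0.113 = 150.354; AUC_iv,0→∞ = 899.53 + 150.354 = 1049.884 mcg/mL·hr
Trapezoidal AUC_0→11 (intranasal spray):
  [0→4]: (0.00+28.50)/2 × 4 = 57.0
  [4→10]: (28.50+18.22)/2 × 6 = 140.16
  [10→11]: (18.22+16.39)/2 × 1 = 17.305
  Sum = 214.465 mcg/mL·hr
intranasal spray tail: 16.39/0.113 = 145.044; AUC_ev,0→∞ = 214.465 + 145.044 = 359.509 mcg/mL·hr
F = (AUC_ev/D_ev)/(AUC_iv/D_iv) = (359.509/150)/(1049.884/150) = 2.39673/6.99923 = 0.3424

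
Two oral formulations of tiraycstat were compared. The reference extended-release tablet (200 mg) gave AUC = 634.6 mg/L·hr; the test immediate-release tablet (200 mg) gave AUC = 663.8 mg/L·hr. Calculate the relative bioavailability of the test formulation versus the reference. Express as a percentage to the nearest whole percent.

F_rel = (AUC_test/D_test) / (AUC_ref/D_ref)
      = (663.8/200) / (634.6/200)
      = 3.319 / 3.173 = 1.0460 = 104.60%

F_rel = 105%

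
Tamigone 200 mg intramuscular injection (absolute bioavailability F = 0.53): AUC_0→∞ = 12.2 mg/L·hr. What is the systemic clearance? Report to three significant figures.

CL = 8.69 L/hr

CL = F × Dose / AUC_0→∞
   = 0.53 × 200 / 12.2 = 8.68852 L/hr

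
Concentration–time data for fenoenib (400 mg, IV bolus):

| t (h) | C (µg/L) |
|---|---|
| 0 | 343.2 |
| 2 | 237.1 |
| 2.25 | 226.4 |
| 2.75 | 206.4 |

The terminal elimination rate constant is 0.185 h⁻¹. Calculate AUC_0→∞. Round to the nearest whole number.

Trapezoidal AUC_0→2.75:
  [0→2]: (343.2+237.1)/2 × 2 = 580.3
  [2→2.25]: (237.1+226.4)/2 × 0.25 = 57.9375
  [2.25→2.75]: (226.4+206.4)/2 × 0.5 = 108.2
  Sum = 746.4375 µg/L·h
Extrapolated tail: C_last / k_e = 206.4 / 0.185 = 1115.676
AUC_0→∞ = 746.4375 + 1115.676 = 1862.1135 µg/L·h

AUC = 1862 µg/L·h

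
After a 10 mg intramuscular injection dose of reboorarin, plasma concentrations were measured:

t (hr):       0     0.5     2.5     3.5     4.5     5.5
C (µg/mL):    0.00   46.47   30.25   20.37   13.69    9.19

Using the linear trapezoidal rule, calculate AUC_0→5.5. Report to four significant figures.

Trapezoidal AUC_0→5.5:
  [0→0.5]: (0.00+46.47)/2 × 0.5 = 11.6175
  [0.5→2.5]: (46.47+30.25)/2 × 2 = 76.72
  [2.5→3.5]: (30.25+20.37)/2 × 1 = 25.31
  [3.5→4.5]: (20.37+13.69)/2 × 1 = 17.03
  [4.5→5.5]: (13.69+9.19)/2 × 1 = 11.44
  Sum = 142.1175 µg/mL·hr

AUC = 142.1 µg/mL·hr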